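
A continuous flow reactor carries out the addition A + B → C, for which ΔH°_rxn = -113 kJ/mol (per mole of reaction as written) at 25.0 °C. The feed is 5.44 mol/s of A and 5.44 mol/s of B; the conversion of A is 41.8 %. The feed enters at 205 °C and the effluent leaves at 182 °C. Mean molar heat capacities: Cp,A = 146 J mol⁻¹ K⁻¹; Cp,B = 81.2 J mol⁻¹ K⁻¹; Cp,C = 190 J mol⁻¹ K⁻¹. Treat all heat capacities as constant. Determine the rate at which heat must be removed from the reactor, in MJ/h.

Extent of reaction ξ = 0.418 × 5.44 = 2.2739 mol/s
Reaction term: ξ·ΔH°_rxn = 2.2739 × -113 = -256.95 kJ/s
Sensible, feed 205→25 °C: -222.47 kJ/s
Outlet flows (mol/s): A 3.1661, B 3.1661, C 2.2739
Sensible, products 25→182 °C: 180.77 kJ/s
Q = ΔH = -298.66 kJ/s = -298.66 kW
Heat removed = 1075.2 MJ/h

Q_out = 1080 MJ/h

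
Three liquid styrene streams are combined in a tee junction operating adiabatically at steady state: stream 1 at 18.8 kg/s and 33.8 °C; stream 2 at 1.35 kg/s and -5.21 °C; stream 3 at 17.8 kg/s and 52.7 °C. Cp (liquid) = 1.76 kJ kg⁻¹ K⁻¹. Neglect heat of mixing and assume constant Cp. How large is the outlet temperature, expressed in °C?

T_out = 41.3 °C

Energy balance with Q = 0: Σ ṁᵢCp,ᵢ(T_out − Tᵢ) = 0
T_out = Σ ṁᵢCp,ᵢTᵢ / Σ ṁᵢCp,ᵢ
      = 2757 / 66.792 = 41.277 °C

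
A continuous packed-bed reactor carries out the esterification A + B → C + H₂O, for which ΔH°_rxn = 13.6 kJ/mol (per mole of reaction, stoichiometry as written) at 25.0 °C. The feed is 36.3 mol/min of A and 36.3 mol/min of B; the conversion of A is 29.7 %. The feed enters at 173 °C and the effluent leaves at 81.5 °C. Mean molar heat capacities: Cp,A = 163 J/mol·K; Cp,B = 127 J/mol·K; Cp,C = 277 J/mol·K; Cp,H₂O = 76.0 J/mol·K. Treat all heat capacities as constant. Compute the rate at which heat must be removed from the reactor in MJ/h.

Extent of reaction ξ = 0.297 × 36.3 = 10.781 mol/min
Reaction term: ξ·ΔH°_rxn = 10.781 × 13.6 = 146.62 kJ/min
Sensible, feed 173→25 °C: -1558 kJ/min
Outlet flows (mol/min): A 25.519, B 25.519, C 10.781, H₂O 10.781
Sensible, products 25→81.5 °C: 633.15 kJ/min
Q = ΔH = -778.22 kJ/min = -12.97 kW
Heat removed = 46.693 MJ/h

Q_out = 46.7 MJ/h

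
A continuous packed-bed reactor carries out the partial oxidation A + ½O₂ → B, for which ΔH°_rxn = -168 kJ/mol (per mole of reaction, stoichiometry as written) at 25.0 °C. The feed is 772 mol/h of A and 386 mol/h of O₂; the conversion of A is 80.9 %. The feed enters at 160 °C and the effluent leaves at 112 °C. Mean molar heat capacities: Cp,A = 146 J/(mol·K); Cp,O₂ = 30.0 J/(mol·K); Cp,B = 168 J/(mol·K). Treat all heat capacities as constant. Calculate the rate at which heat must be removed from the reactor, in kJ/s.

Q_out = 30.7 kJ/s

Extent of reaction ξ = 0.809 × 772 = 624.55 mol/h
Reaction term: ξ·ΔH°_rxn = 624.55 × -168 = -104920 kJ/h
Sensible, feed 160→25 °C: -16779 kJ/h
Outlet flows (mol/h): A 147.45, O₂ 73.726, B 624.55
Sensible, products 25→112 °C: 11194 kJ/h
Q = ΔH = -110510 kJ/h = -30.697 kW
Heat removed = 30.697 kJ/s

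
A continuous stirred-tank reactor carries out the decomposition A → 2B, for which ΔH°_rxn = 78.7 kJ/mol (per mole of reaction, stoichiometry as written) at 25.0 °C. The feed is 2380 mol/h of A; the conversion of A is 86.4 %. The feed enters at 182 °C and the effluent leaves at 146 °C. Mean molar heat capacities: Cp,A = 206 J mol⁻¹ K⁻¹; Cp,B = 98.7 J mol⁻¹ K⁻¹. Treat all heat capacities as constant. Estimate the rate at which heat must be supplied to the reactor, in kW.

Q_in = 39.5 kW

Extent of reaction ξ = 0.864 × 2380 = 2056.3 mol/h
Reaction term: ξ·ΔH°_rxn = 2056.3 × 78.7 = 161830 kJ/h
Sensible, feed 182→25 °C: -76974 kJ/h
Outlet flows (mol/h): A 323.68, B 4112.6
Sensible, products 25→146 °C: 57184 kJ/h
Q = ΔH = 142040 kJ/h = 39.456 kW
Heat supplied = 39.456 kW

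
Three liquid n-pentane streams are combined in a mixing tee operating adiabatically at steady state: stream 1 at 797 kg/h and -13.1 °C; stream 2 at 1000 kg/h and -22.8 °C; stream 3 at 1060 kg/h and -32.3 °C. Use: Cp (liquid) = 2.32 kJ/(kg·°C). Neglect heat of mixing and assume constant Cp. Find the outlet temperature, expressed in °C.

No heat crosses the boundary, so H_out = H_in.
T_out = Σ ṁᵢCp,ᵢTᵢ / Σ ṁᵢCp,ᵢ
      = -156550 / 6628.2 = -23.619 °C

T_out = -23.6 °C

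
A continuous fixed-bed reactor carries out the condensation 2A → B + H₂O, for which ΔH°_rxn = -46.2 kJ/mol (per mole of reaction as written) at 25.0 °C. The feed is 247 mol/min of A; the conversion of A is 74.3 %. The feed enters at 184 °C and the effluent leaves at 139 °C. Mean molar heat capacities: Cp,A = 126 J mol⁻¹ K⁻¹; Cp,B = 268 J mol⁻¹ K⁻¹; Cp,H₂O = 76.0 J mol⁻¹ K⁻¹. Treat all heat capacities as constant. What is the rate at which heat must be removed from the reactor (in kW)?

Q_out = 78.0 kW

Extent of reaction ξ = 0.743 × 247 / 2 = 91.76 mol/min
Reaction term: ξ·ΔH°_rxn = 91.76 × -46.2 = -4239.3 kJ/min
Sensible, feed 184→25 °C: -4948.4 kJ/min
Outlet flows (mol/min): A 63.479, B 91.76, H₂O 91.76
Sensible, products 25→139 °C: 4510.3 kJ/min
Q = ΔH = -4677.4 kJ/min = -77.957 kW
Heat removed = 77.957 kW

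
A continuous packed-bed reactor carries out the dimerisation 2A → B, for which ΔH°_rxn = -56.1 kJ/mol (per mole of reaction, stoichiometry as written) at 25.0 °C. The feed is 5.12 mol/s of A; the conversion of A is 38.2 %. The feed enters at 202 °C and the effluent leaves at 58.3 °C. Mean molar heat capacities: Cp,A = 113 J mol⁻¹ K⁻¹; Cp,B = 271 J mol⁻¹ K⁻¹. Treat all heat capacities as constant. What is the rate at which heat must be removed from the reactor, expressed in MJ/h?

Q_out = 492 MJ/h

Extent of reaction ξ = 0.382 × 5.12 / 2 = 0.97792 mol/s
Reaction term: ξ·ΔH°_rxn = 0.97792 × -56.1 = -54.861 kJ/s
Sensible, feed 202→25 °C: -102.41 kJ/s
Outlet flows (mol/s): A 3.1642, B 0.97792
Sensible, products 25→58.3 °C: 20.731 kJ/s
Q = ΔH = -136.53 kJ/s = -136.53 kW
Heat removed = 491.53 MJ/h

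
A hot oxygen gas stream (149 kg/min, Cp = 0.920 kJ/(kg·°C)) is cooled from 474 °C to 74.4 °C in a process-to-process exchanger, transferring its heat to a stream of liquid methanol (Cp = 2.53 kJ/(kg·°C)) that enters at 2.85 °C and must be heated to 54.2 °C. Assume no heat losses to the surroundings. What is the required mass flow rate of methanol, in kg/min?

Heat released by hot stream: Q = 149 × 0.920 × (474 − 74.4) = 54777 kJ/min
Energy balance on cold side (adiabatic exchanger): Q = ṁ_c·Cp_c·(T_c,out − T_c,in)
ṁ_c = 54777 / [2.53 × (54.2 − 2.85)] = 421.64 kg/min

ṁ_c = 422 kg/min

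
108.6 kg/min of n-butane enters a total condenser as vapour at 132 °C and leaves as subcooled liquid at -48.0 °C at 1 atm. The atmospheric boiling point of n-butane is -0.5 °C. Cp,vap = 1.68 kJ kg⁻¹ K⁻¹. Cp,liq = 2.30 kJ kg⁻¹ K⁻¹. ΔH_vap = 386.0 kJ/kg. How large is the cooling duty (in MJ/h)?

Q_c = 4680 MJ/h

vapour 132→-0.5 °C: -222.6 kJ/kg
condensation at -0.5 °C: -386 kJ/kg
liquid -0.5→-48.0 °C: -109.25 kJ/kg
Δh = -222.6 + -386 + -109.25 = -717.85 kJ/kg
Q = ṁ·Δh = 108.6 kg/min × -717.85 kJ/kg = -77959 kJ/min
|Q| = 1299.3 kW = 4677.5 MJ/h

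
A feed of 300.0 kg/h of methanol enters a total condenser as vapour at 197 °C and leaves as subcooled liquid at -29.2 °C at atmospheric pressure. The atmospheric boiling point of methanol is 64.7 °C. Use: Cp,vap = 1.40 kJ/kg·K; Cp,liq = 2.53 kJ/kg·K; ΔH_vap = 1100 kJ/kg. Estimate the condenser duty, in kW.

vapour 197→64.7 °C: -185.22 kJ/kg
condensation at 64.7 °C: -1100 kJ/kg
liquid 64.7→-29.2 °C: -237.57 kJ/kg
Δh = -185.22 + -1100 + -237.57 = -1522.8 kJ/kg
Q = ṁ·Δh = 300.0 kg/h × -1522.8 kJ/kg = -456840 kJ/h
|Q| = 126.9 kW

Q_c = 127 kW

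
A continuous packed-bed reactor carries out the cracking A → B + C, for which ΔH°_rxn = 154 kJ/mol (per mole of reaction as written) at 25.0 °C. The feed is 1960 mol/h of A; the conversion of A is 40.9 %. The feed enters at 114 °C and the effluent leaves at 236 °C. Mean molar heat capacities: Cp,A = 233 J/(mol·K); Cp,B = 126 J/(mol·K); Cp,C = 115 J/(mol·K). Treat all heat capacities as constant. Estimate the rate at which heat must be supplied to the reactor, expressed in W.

Extent of reaction ξ = 0.409 × 1960 = 801.64 mol/h
Reaction term: ξ·ΔH°_rxn = 801.64 × 154 = 123450 kJ/h
Sensible, feed 114→25 °C: -40645 kJ/h
Outlet flows (mol/h): A 1158.4, B 801.64, C 801.64
Sensible, products 25→236 °C: 97713 kJ/h
Q = ΔH = 180520 kJ/h = 50.145 kW
Heat supplied = 50145 W

Q_in = 50100 W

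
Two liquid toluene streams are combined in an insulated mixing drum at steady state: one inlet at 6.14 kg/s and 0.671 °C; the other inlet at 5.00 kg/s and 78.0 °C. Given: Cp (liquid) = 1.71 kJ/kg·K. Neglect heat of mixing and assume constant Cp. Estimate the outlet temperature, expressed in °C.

T_out = 35.4 °C

No heat crosses the boundary, so H_out = H_in.
Σ ṁᵢCp,ᵢTᵢ = 6.14×1.71×0.671 + 5.00×1.71×78.0 = 673.95
Σ ṁᵢCp,ᵢ = 6.14×1.71 + 5.00×1.71 = 19.049
T_out = 673.95 / 19.049 = 35.379 °C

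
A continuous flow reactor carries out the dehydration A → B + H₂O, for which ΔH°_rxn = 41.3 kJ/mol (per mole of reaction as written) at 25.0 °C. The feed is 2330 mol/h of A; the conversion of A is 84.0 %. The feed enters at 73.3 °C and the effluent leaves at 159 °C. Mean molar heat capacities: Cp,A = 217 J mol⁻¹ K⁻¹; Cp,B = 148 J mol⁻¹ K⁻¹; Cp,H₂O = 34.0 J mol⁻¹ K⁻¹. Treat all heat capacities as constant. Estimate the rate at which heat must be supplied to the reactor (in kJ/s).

Q_in = 31.9 kJ/s

Extent of reaction ξ = 0.840 × 2330 = 1957.2 mol/h
Reaction term: ξ·ΔH°_rxn = 1957.2 × 41.3 = 80832 kJ/h
Sensible, feed 73.3→25 °C: -24421 kJ/h
Outlet flows (mol/h): A 372.8, B 1957.2, H₂O 1957.2
Sensible, products 25→159 °C: 58572 kJ/h
Q = ΔH = 114980 kJ/h = 31.94 kW
Heat supplied = 31.94 kJ/s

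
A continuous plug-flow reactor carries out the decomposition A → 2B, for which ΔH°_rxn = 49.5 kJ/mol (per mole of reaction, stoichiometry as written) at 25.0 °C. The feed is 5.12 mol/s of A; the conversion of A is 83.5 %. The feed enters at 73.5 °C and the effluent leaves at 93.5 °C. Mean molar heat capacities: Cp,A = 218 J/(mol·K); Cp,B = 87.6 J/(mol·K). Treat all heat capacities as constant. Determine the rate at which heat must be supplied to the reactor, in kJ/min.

Q_in = 13300 kJ/min

Extent of reaction ξ = 0.835 × 5.12 = 4.2752 mol/s
Reaction term: ξ·ΔH°_rxn = 4.2752 × 49.5 = 211.62 kJ/s
Sensible, feed 73.5→25 °C: -54.134 kJ/s
Outlet flows (mol/s): A 0.8448, B 8.5504
Sensible, products 25→93.5 °C: 63.923 kJ/s
Q = ΔH = 221.41 kJ/s = 221.41 kW
Heat supplied = 13285 kJ/min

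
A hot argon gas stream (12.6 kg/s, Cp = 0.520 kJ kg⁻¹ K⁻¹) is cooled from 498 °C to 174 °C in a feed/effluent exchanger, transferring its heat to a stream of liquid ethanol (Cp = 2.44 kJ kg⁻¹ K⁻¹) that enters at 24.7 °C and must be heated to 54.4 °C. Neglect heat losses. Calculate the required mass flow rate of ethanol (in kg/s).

ṁ_c = 29.3 kg/s

Heat released by hot stream: Q = 12.6 × 0.520 × (498 − 174) = 2122.8 kJ/s
Energy balance on cold side (adiabatic exchanger): Q = ṁ_c·Cp_c·(T_c,out − T_c,in)
ṁ_c = 2122.8 / [2.44 × (54.4 − 24.7)] = 29.294 kg/s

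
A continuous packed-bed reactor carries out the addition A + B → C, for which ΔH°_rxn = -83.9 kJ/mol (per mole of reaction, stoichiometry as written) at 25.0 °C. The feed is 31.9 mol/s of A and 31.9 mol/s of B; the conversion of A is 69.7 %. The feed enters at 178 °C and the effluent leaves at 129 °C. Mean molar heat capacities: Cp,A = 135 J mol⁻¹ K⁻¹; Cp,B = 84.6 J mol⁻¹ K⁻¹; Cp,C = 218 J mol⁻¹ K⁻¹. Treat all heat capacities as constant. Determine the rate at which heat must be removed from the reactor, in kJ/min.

Q_out = 133000 kJ/min

Extent of reaction ξ = 0.697 × 31.9 = 22.234 mol/s
Reaction term: ξ·ΔH°_rxn = 22.234 × -83.9 = -1865.5 kJ/s
Sensible, feed 178→25 °C: -1071.8 kJ/s
Outlet flows (mol/s): A 9.6657, B 9.6657, C 22.234
Sensible, products 25→129 °C: 724.85 kJ/s
Q = ΔH = -2212.4 kJ/s = -2212.4 kW
Heat removed = 132740 kJ/min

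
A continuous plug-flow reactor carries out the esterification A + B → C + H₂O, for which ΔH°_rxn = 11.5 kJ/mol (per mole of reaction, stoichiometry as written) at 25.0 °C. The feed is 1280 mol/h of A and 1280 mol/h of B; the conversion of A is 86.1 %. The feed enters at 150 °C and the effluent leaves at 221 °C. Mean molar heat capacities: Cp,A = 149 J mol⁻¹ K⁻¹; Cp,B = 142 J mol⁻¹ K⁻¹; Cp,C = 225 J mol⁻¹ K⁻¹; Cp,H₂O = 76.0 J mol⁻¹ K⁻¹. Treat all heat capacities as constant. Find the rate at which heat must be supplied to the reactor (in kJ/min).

Extent of reaction ξ = 0.861 × 1280 = 1102.1 mol/h
Reaction term: ξ·ΔH°_rxn = 1102.1 × 11.5 = 12674 kJ/h
Sensible, feed 150→25 °C: -46560 kJ/h
Outlet flows (mol/h): A 177.92, B 177.92, C 1102.1, H₂O 1102.1
Sensible, products 25→221 °C: 75166 kJ/h
Q = ΔH = 41280 kJ/h = 11.467 kW
Heat supplied = 688 kJ/min

Q_in = 688 kJ/min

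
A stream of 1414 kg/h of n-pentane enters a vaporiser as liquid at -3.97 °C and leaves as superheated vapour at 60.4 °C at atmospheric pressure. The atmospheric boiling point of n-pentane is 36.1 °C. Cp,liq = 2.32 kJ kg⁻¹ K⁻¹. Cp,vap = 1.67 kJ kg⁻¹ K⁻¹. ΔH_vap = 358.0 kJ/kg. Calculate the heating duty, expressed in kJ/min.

Q = 11600 kJ/min

liquid -3.97→36.1 °C: 92.962 kJ/kg
vaporisation at 36.1 °C: 358 kJ/kg
vapour 36.1→60.4 °C: 40.581 kJ/kg
Δh = 92.962 + 358 + 40.581 = 491.54 kJ/kg
Q = ṁ·Δh = 1414 kg/h × 491.54 kJ/kg = 695040 kJ/h
|Q| = 193.07 kW = 11584 kJ/min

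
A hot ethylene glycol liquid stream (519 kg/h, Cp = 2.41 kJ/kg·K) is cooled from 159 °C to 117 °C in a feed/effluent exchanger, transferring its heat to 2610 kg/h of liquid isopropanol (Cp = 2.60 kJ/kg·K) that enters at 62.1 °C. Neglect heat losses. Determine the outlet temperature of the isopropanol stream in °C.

Heat released by hot stream: Q = 519 × 2.41 × (159 − 117) = 52533 kJ/h
Energy balance on cold side (adiabatic exchanger): Q = ṁ_c·Cp_c·(T_c,out − T_c,in)
T_c,out = 62.1 + 52533/(2610 × 2.60) = 69.841 °C

T_c,out = 69.8 °C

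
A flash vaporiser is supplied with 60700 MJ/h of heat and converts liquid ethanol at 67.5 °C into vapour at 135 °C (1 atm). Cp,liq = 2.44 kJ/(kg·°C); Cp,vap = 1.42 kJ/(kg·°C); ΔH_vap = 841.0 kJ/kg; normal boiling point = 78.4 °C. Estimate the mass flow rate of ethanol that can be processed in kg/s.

ṁ = 17.8 kg/s

Δh = 2.44×(78.4−67.5) + 841.0 + 1.42×(135−78.4) = 947.97 kJ/kg
Q = 60700 MJ/h = 16861 kJ/s = 16861 kJ/s
ṁ = Q/Δh = 16861 / 947.97 = 17.787 kg/s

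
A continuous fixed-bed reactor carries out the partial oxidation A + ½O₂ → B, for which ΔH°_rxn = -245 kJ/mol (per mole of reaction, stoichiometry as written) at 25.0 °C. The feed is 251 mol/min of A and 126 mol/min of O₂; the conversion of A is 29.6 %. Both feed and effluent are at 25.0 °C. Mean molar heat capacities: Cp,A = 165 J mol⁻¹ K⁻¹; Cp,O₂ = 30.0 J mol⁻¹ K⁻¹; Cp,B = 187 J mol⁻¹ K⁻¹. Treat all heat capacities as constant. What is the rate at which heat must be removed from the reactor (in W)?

Extent of reaction ξ = 0.296 × 251 = 74.296 mol/min
Reaction term: ξ·ΔH°_rxn = 74.296 × -245 = -18203 kJ/min
Q = ΔH = -18203 kJ/min = -303.38 kW
Heat removed = 303380 W

Q_out = 303000 W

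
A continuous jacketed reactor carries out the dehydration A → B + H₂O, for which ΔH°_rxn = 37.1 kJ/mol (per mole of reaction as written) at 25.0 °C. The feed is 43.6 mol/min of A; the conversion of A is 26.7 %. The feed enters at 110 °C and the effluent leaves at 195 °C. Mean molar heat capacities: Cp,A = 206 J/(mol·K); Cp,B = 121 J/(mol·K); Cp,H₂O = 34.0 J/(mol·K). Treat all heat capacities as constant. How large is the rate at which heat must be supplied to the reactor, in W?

Q_in = 18200 W

Extent of reaction ξ = 0.267 × 43.6 = 11.641 mol/min
Reaction term: ξ·ΔH°_rxn = 11.641 × 37.1 = 431.89 kJ/min
Sensible, feed 110→25 °C: -763.44 kJ/min
Outlet flows (mol/min): A 31.959, B 11.641, H₂O 11.641
Sensible, products 25→195 °C: 1425.9 kJ/min
Q = ΔH = 1094.4 kJ/min = 18.24 kW
Heat supplied = 18240 W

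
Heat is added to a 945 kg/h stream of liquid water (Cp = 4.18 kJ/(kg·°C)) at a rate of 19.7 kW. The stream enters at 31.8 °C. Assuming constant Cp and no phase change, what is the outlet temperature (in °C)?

Q = 19.7 kW = 70920 kJ/h
ΔT = Q/(ṁ·Cp) = 70920/(945×4.18) = 17.954 K
T_out = 31.8 + 17.954 = 49.754 °C

T_out = 49.8 °C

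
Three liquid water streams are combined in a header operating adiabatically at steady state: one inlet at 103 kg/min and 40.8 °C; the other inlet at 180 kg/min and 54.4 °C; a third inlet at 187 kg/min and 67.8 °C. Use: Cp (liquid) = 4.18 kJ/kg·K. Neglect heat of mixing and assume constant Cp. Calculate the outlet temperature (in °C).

T_out = 56.8 °C

Energy balance with Q = 0: Σ ṁᵢCp,ᵢ(T_out − Tᵢ) = 0
T_out = Σ ṁᵢCp,ᵢTᵢ / Σ ṁᵢCp,ᵢ
      = 111490 / 1964.6 = 56.751 °C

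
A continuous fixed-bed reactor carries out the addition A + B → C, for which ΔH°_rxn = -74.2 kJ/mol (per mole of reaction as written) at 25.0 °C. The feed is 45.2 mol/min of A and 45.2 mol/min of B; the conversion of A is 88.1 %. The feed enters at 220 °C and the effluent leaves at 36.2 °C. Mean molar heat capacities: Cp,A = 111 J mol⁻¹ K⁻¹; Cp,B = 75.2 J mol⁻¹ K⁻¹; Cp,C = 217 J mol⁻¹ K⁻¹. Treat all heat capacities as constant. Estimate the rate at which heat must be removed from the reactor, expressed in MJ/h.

Extent of reaction ξ = 0.881 × 45.2 = 39.821 mol/min
Reaction term: ξ·ΔH°_rxn = 39.821 × -74.2 = -2954.7 kJ/min
Sensible, feed 220→25 °C: -1641.2 kJ/min
Outlet flows (mol/min): A 5.3788, B 5.3788, C 39.821
Sensible, products 25→36.2 °C: 108 kJ/min
Q = ΔH = -4487.9 kJ/min = -74.798 kW
Heat removed = 269.27 MJ/h

Q_out = 269 MJ/h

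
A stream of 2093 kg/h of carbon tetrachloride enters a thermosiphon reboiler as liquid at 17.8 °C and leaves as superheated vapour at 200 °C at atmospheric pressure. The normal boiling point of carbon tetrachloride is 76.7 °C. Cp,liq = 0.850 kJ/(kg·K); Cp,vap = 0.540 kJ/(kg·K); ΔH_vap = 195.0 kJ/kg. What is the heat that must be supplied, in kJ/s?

liquid 17.8→76.7 °C: 50.065 kJ/kg
vaporisation at 76.7 °C: 195 kJ/kg
vapour 76.7→200 °C: 66.582 kJ/kg
Δh = 50.065 + 195 + 66.582 = 311.65 kJ/kg
Q = ṁ·Δh = 2093 kg/h × 311.65 kJ/kg = 652280 kJ/h
|Q| = 181.19 kW

Q = 181 kJ/s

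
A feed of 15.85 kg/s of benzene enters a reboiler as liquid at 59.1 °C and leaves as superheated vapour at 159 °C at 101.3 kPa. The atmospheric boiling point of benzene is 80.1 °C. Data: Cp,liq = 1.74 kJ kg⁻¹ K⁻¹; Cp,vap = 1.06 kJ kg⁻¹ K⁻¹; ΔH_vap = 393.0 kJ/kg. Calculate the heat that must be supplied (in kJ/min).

liquid 59.1→80.1 °C: 36.54 kJ/kg
vaporisation at 80.1 °C: 393 kJ/kg
vapour 80.1→159 °C: 83.634 kJ/kg
Δh = 36.54 + 393 + 83.634 = 513.17 kJ/kg
Q = ṁ·Δh = 15.85 kg/s × 513.17 kJ/kg = 8133.8 kJ/s
|Q| = 8133.8 kW = 488030 kJ/min

Q = 488000 kJ/min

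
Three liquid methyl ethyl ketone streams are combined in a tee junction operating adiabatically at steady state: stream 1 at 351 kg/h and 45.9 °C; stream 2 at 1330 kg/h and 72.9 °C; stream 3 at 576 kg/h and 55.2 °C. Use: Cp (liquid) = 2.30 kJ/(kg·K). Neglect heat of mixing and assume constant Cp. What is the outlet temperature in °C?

T_out = 64.2 °C

No heat crosses the boundary, so H_out = H_in.
T_out = Σ ṁᵢCp,ᵢTᵢ / Σ ṁᵢCp,ᵢ
      = 333190 / 5191.1 = 64.184 °C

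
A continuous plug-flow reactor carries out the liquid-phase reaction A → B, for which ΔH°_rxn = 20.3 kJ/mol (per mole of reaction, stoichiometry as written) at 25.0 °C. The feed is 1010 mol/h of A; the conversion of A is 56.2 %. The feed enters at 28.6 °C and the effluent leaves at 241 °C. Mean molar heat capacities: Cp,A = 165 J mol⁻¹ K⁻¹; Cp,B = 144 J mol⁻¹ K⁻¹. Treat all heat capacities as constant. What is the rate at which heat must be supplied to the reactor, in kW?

Q_in = 12.3 kW

Extent of reaction ξ = 0.562 × 1010 = 567.62 mol/h
Reaction term: ξ·ΔH°_rxn = 567.62 × 20.3 = 11523 kJ/h
Sensible, feed 28.6→25 °C: -599.94 kJ/h
Outlet flows (mol/h): A 442.38, B 567.62
Sensible, products 25→241 °C: 33422 kJ/h
Q = ΔH = 44344 kJ/h = 12.318 kW
Heat supplied = 12.318 kW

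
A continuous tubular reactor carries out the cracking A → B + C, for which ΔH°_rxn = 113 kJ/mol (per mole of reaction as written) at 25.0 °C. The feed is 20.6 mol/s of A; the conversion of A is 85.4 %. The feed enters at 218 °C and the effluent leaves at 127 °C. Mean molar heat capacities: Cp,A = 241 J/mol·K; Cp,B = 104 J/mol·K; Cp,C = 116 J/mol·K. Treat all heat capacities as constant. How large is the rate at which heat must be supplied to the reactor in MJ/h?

Extent of reaction ξ = 0.854 × 20.6 = 17.592 mol/s
Reaction term: ξ·ΔH°_rxn = 17.592 × 113 = 1987.9 kJ/s
Sensible, feed 218→25 °C: -958.17 kJ/s
Outlet flows (mol/s): A 3.0076, B 17.592, C 17.592
Sensible, products 25→127 °C: 468.71 kJ/s
Q = ΔH = 1498.5 kJ/s = 1498.5 kW
Heat supplied = 5394.5 MJ/h

Q_in = 5390 MJ/h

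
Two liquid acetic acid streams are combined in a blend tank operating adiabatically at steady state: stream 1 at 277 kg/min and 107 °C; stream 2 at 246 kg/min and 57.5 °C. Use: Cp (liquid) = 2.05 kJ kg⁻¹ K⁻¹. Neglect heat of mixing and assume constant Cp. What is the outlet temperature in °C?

Energy balance with Q = 0: Σ ṁᵢCp,ᵢ(T_out − Tᵢ) = 0
T_out = Σ ṁᵢCp,ᵢTᵢ / Σ ṁᵢCp,ᵢ
      = 89757 / 1072.1 = 83.717 °C

T_out = 83.7 °C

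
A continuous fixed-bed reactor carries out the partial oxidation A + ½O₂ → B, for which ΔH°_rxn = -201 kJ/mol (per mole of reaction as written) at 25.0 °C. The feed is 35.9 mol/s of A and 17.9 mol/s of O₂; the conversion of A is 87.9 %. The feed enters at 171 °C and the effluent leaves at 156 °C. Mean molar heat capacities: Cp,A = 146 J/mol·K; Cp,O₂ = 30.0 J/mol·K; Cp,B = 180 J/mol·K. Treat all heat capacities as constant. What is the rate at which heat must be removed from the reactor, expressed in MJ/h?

Extent of reaction ξ = 0.879 × 35.9 = 31.556 mol/s
Reaction term: ξ·ΔH°_rxn = 31.556 × -201 = -6342.8 kJ/s
Sensible, feed 171→25 °C: -843.65 kJ/s
Outlet flows (mol/s): A 4.3439, O₂ 2.122, B 31.556
Sensible, products 25→156 °C: 835.51 kJ/s
Q = ΔH = -6350.9 kJ/s = -6350.9 kW
Heat removed = 22863 MJ/h

Q_out = 22900 MJ/h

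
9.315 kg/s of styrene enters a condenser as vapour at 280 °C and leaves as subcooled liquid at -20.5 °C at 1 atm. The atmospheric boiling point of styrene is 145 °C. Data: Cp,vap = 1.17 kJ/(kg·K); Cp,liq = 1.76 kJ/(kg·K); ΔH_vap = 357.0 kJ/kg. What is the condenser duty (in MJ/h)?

Q_c = 27000 MJ/h

vapour 280→145 °C: -157.95 kJ/kg
condensation at 145 °C: -357 kJ/kg
liquid 145→-20.5 °C: -291.28 kJ/kg
Δh = -157.95 + -357 + -291.28 = -806.23 kJ/kg
Q = ṁ·Δh = 9.315 kg/s × -806.23 kJ/kg = -7510 kJ/s
|Q| = 7510 kW = 27036 MJ/h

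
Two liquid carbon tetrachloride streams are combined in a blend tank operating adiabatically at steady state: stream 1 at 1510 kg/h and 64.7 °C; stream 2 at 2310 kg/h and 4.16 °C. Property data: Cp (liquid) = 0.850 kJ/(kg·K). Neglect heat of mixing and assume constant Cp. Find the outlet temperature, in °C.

T_out = 28.1 °C

Adiabatic, steady state ⇒ Σ ṁᵢCp,ᵢ(T_out − Tᵢ) = 0
T_out = Σ ṁᵢCp,ᵢTᵢ / Σ ṁᵢCp,ᵢ
      = 91211 / 3247 = 28.091 °C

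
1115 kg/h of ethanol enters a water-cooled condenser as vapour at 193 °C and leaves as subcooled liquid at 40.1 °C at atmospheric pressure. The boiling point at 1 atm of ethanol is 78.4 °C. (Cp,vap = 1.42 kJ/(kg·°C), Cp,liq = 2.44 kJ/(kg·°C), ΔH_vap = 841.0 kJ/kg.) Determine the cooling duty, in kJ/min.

vapour 193→78.4 °C: -162.73 kJ/kg
condensation at 78.4 °C: -841 kJ/kg
liquid 78.4→40.1 °C: -93.452 kJ/kg
Δh = -162.73 + -841 + -93.452 = -1097.2 kJ/kg
Q = ṁ·Δh = 1115 kg/h × -1097.2 kJ/kg = -1.2234e+06 kJ/h
|Q| = 339.82 kW = 20389 kJ/min

Q_c = 20400 kJ/min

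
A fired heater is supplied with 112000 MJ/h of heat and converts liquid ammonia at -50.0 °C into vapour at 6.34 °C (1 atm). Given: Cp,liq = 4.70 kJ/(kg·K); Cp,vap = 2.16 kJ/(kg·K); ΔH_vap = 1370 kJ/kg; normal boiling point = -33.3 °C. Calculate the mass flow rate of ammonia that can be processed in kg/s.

ṁ = 20.3 kg/s

Δh = 4.70×(-33.3−-50.0) + 1370 + 2.16×(6.34−-33.3) = 1534.1 kJ/kg
Q = 112000 MJ/h = 31111 kJ/s = 31111 kJ/s
ṁ = Q/Δh = 31111 / 1534.1 = 20.28 kg/s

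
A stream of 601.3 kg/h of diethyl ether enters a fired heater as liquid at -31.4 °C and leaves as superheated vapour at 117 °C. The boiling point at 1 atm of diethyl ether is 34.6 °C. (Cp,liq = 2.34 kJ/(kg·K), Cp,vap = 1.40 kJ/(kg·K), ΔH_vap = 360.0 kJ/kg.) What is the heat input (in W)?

Q = 105000 W

liquid -31.4→34.6 °C: 154.44 kJ/kg
vaporisation at 34.6 °C: 360 kJ/kg
vapour 34.6→117 °C: 115.36 kJ/kg
Δh = 154.44 + 360 + 115.36 = 629.8 kJ/kg
Q = ṁ·Δh = 601.3 kg/h × 629.8 kJ/kg = 378700 kJ/h
|Q| = 105.19 kW = 105190 W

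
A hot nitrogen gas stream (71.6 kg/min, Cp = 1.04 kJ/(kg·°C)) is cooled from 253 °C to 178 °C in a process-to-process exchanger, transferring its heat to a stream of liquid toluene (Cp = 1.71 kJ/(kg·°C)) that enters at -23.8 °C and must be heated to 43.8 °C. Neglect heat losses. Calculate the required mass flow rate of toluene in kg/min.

ṁ_c = 48.3 kg/min

Heat released by hot stream: Q = 71.6 × 1.04 × (253 − 178) = 5584.8 kJ/min
Energy balance on cold side (adiabatic exchanger): Q = ṁ_c·Cp_c·(T_c,out − T_c,in)
ṁ_c = 5584.8 / [1.71 × (43.8 − -23.8)] = 48.313 kg/min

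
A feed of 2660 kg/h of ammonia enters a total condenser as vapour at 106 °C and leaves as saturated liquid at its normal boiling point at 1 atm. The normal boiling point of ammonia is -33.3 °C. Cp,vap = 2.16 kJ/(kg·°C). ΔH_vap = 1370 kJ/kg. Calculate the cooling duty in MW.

Q_c = 1.23 MW

vapour 106→-33.3 °C: -300.89 kJ/kg
condensation at -33.3 °C: -1370 kJ/kg
Δh = -300.89 + -1370 = -1670.9 kJ/kg
Q = ṁ·Δh = 2660 kg/h × -1670.9 kJ/kg = -4.4446e+06 kJ/h
|Q| = 1234.6 kW = 1.2346 MW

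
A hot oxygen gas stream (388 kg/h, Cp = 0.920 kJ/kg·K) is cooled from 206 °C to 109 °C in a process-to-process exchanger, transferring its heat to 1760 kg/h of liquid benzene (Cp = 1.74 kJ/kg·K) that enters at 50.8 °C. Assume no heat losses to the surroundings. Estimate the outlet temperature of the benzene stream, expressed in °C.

T_c,out = 62.1 °C

Heat released by hot stream: Q = 388 × 0.920 × (206 − 109) = 34625 kJ/h
Energy balance on cold side (adiabatic exchanger): Q = ṁ_c·Cp_c·(T_c,out − T_c,in)
T_c,out = 50.8 + 34625/(1760 × 1.74) = 62.107 °C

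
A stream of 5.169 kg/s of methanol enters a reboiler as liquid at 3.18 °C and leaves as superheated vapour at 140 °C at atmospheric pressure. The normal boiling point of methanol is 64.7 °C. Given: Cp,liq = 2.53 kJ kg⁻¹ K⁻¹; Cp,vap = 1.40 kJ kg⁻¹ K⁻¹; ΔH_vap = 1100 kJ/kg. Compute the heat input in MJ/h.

liquid 3.18→64.7 °C: 155.65 kJ/kg
vaporisation at 64.7 °C: 1100 kJ/kg
vapour 64.7→140 °C: 105.42 kJ/kg
Δh = 155.65 + 1100 + 105.42 = 1361.1 kJ/kg
Q = ṁ·Δh = 5.169 kg/s × 1361.1 kJ/kg = 7035.3 kJ/s
|Q| = 7035.3 kW = 25327 MJ/h

Q = 25300 MJ/h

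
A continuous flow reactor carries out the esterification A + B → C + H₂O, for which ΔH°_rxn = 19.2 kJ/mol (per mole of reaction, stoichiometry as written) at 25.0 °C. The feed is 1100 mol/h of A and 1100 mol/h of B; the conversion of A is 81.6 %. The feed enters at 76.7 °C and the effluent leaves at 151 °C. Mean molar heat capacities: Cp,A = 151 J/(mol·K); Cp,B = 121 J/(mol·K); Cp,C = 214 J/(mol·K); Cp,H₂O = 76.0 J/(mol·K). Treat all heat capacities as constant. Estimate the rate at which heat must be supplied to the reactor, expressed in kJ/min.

Q_in = 692 kJ/min

Extent of reaction ξ = 0.816 × 1100 = 897.6 mol/h
Reaction term: ξ·ΔH°_rxn = 897.6 × 19.2 = 17234 kJ/h
Sensible, feed 76.7→25 °C: -15469 kJ/h
Outlet flows (mol/h): A 202.4, B 202.4, C 897.6, H₂O 897.6
Sensible, products 25→151 °C: 39735 kJ/h
Q = ΔH = 41500 kJ/h = 11.528 kW
Heat supplied = 691.67 kJ/min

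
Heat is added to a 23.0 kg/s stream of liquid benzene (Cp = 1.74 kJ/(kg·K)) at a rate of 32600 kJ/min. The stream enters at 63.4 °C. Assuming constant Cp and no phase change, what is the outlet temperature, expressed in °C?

Q = 32600 kJ/min = 543.33 kJ/s
ΔT = Q/(ṁ·Cp) = 543.33/(23.0×1.74) = 13.577 K
T_out = 63.4 + 13.577 = 76.977 °C

T_out = 77.0 °C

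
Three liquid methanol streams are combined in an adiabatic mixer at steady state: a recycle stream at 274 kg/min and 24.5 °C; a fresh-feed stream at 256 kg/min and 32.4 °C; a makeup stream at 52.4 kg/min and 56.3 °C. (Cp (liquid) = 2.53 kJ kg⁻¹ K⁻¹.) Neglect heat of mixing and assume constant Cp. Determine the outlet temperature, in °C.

T_out = 30.8 °C

Energy balance with Q = 0: Σ ṁᵢCp,ᵢ(T_out − Tᵢ) = 0
T_out = Σ ṁᵢCp,ᵢTᵢ / Σ ṁᵢCp,ᵢ
      = 45433 / 1473.5 = 30.834 °C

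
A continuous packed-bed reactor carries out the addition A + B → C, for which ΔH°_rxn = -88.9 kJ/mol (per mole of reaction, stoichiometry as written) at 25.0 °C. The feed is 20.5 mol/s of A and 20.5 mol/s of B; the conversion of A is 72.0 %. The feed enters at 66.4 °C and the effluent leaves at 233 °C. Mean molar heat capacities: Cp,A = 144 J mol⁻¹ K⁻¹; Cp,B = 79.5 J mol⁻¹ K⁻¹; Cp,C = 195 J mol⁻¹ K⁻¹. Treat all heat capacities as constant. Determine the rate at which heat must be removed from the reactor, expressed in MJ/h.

Extent of reaction ξ = 0.720 × 20.5 = 14.76 mol/s
Reaction term: ξ·ΔH°_rxn = 14.76 × -88.9 = -1312.2 kJ/s
Sensible, feed 66.4→25 °C: -189.68 kJ/s
Outlet flows (mol/s): A 5.74, B 5.74, C 14.76
Sensible, products 25→233 °C: 865.51 kJ/s
Q = ΔH = -636.34 kJ/s = -636.34 kW
Heat removed = 2290.8 MJ/h

Q_out = 2290 MJ/h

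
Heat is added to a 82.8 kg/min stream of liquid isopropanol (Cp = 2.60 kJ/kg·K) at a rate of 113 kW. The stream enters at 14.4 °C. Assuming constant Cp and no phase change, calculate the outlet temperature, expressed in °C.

T_out = 45.9 °C

Q = 113 kW = 6780 kJ/min
ΔT = Q/(ṁ·Cp) = 6780/(82.8×2.60) = 31.494 K
T_out = 14.4 + 31.494 = 45.894 °C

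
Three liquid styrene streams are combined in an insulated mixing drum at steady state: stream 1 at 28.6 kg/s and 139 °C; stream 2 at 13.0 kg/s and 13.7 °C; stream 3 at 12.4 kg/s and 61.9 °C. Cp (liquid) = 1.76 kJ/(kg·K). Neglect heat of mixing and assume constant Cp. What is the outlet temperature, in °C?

No heat crosses the boundary, so H_out = H_in.
T_out = Σ ṁᵢCp,ᵢTᵢ / Σ ṁᵢCp,ᵢ
      = 8661.1 / 95.04 = 91.131 °C

T_out = 91.1 °C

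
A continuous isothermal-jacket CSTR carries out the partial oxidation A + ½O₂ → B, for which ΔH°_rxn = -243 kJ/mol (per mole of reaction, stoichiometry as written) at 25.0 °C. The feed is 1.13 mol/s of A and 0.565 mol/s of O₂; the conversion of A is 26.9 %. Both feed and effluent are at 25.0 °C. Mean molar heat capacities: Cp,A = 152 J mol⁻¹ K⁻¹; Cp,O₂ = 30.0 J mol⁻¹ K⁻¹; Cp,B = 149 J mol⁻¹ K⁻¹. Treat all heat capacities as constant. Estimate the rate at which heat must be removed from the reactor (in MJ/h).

Q_out = 266 MJ/h

Extent of reaction ξ = 0.269 × 1.13 = 0.30397 mol/s
Reaction term: ξ·ΔH°_rxn = 0.30397 × -243 = -73.865 kJ/s
Q = ΔH = -73.865 kJ/s = -73.865 kW
Heat removed = 265.91 MJ/h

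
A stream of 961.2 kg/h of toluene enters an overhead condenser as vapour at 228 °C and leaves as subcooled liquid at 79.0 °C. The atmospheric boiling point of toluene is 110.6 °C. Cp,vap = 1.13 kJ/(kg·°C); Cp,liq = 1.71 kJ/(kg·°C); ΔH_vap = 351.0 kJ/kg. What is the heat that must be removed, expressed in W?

Q_c = 144000 W

vapour 228→110.6 °C: -132.66 kJ/kg
condensation at 110.6 °C: -351 kJ/kg
liquid 110.6→79.0 °C: -54.036 kJ/kg
Δh = -132.66 + -351 + -54.036 = -537.7 kJ/kg
Q = ṁ·Δh = 961.2 kg/h × -537.7 kJ/kg = -516840 kJ/h
|Q| = 143.57 kW = 143570 W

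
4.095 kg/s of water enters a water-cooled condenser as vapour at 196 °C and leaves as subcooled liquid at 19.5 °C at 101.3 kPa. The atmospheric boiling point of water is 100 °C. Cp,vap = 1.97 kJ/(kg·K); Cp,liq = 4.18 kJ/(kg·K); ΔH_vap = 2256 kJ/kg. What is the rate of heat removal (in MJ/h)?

Q_c = 41000 MJ/h

vapour 196→100 °C: -189.12 kJ/kg
condensation at 100 °C: -2256 kJ/kg
liquid 100→19.5 °C: -336.49 kJ/kg
Δh = -189.12 + -2256 + -336.49 = -2781.6 kJ/kg
Q = ṁ·Δh = 4.095 kg/s × -2781.6 kJ/kg = -11391 kJ/s
|Q| = 11391 kW = 41006 MJ/h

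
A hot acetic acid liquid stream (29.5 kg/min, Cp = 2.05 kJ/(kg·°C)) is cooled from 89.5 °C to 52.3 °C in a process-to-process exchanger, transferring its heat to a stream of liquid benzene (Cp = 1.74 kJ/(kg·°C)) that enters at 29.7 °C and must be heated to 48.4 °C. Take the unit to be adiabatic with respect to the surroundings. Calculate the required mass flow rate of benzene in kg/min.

Heat released by hot stream: Q = 29.5 × 2.05 × (89.5 − 52.3) = 2249.7 kJ/min
Energy balance on cold side (adiabatic exchanger): Q = ṁ_c·Cp_c·(T_c,out − T_c,in)
ṁ_c = 2249.7 / [1.74 × (48.4 − 29.7)] = 69.14 kg/min

ṁ_c = 69.1 kg/min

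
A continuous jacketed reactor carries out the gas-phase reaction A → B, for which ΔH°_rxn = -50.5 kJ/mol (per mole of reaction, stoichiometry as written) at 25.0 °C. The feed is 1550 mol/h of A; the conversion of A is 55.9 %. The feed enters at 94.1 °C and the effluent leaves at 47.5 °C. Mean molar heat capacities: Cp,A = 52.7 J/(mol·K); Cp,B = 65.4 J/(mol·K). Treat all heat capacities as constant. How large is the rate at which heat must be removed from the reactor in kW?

Extent of reaction ξ = 0.559 × 1550 = 866.45 mol/h
Reaction term: ξ·ΔH°_rxn = 866.45 × -50.5 = -43756 kJ/h
Sensible, feed 94.1→25 °C: -5644.4 kJ/h
Outlet flows (mol/h): A 683.55, B 866.45
Sensible, products 25→47.5 °C: 2085.5 kJ/h
Q = ΔH = -47315 kJ/h = -13.143 kW
Heat removed = 13.143 kW

Q_out = 13.1 kW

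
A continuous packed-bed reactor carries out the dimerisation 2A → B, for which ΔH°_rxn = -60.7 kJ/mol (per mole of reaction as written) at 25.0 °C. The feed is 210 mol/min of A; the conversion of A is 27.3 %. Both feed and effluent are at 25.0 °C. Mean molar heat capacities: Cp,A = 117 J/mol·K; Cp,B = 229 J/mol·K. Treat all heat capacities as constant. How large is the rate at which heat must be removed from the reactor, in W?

Q_out = 29000 W

Extent of reaction ξ = 0.273 × 210 / 2 = 28.665 mol/min
Reaction term: ξ·ΔH°_rxn = 28.665 × -60.7 = -1740 kJ/min
Q = ΔH = -1740 kJ/min = -28.999 kW
Heat removed = 28999 W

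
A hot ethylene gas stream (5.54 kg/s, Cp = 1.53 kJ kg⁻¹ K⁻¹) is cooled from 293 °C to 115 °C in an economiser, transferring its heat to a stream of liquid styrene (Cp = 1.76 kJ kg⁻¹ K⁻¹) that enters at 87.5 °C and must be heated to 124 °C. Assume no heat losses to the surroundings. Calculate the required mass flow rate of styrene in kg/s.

ṁ_c = 23.5 kg/s

Heat released by hot stream: Q = 5.54 × 1.53 × (293 − 115) = 1508.8 kJ/s
Energy balance on cold side (adiabatic exchanger): Q = ṁ_c·Cp_c·(T_c,out − T_c,in)
ṁ_c = 1508.8 / [1.76 × (124 − 87.5)] = 23.486 kg/s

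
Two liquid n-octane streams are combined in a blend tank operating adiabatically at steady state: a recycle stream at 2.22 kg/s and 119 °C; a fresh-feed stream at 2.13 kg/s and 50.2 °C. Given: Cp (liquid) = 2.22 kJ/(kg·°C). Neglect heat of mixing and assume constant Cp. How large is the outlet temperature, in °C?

T_out = 85.3 °C

Energy balance with Q = 0: Σ ṁᵢCp,ᵢ(T_out − Tᵢ) = 0
Σ ṁᵢCp,ᵢTᵢ = 2.22×2.22×119 + 2.13×2.22×50.2 = 823.86
Σ ṁᵢCp,ᵢ = 2.22×2.22 + 2.13×2.22 = 9.657
T_out = 823.86 / 9.657 = 85.312 °C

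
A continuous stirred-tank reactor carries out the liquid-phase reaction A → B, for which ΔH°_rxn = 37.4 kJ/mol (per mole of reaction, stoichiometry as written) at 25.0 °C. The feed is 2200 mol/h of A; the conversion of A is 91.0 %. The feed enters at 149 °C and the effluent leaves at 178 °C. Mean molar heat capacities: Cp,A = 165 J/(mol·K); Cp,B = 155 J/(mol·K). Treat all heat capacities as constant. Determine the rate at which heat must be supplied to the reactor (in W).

Extent of reaction ξ = 0.910 × 2200 = 2002 mol/h
Reaction term: ξ·ΔH°_rxn = 2002 × 37.4 = 74875 kJ/h
Sensible, feed 149→25 °C: -45012 kJ/h
Outlet flows (mol/h): A 198, B 2002
Sensible, products 25→178 °C: 52476 kJ/h
Q = ΔH = 82339 kJ/h = 22.872 kW
Heat supplied = 22872 W

Q_in = 22900 W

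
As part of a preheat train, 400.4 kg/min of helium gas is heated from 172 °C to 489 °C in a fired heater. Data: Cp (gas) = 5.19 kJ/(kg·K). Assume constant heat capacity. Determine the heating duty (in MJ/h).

Q = 39500 MJ/h

Q = ṁ·Cp·ΔT = 400.4 × 5.19 × (489 − 172) = 658750 kJ/min
Converting: 658750 / 60 s = 10979 kW
Heating duty = 39525 MJ/h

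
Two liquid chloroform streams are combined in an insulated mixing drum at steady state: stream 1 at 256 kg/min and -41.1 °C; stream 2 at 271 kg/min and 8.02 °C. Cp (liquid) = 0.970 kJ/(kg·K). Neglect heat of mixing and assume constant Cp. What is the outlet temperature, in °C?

No heat crosses the boundary, so H_out = H_in.
T_out = Σ ṁᵢCp,ᵢTᵢ / Σ ṁᵢCp,ᵢ
      = -8097.7 / 511.19 = -15.841 °C

T_out = -15.8 °C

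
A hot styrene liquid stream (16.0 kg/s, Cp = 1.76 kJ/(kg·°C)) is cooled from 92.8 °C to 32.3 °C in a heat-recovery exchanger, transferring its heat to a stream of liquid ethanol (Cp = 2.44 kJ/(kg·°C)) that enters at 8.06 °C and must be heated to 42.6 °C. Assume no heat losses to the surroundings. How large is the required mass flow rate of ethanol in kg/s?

ṁ_c = 20.2 kg/s

Heat released by hot stream: Q = 16.0 × 1.76 × (92.8 − 32.3) = 1703.7 kJ/s
Energy balance on cold side (adiabatic exchanger): Q = ṁ_c·Cp_c·(T_c,out − T_c,in)
ṁ_c = 1703.7 / [2.44 × (42.6 − 8.06)] = 20.215 kg/s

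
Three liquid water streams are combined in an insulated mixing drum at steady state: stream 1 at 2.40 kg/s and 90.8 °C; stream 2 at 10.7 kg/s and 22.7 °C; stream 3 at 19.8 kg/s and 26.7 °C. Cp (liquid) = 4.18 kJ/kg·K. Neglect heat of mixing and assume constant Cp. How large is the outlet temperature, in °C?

T_out = 30.1 °C

No heat crosses the boundary, so H_out = H_in.
Σ ṁᵢCp,ᵢTᵢ = 2.40×4.18×90.8 + 10.7×4.18×22.7 + 19.8×4.18×26.7 = 4136
Σ ṁᵢCp,ᵢ = 2.40×4.18 + 10.7×4.18 + 19.8×4.18 = 137.52
T_out = 4136 / 137.52 = 30.075 °C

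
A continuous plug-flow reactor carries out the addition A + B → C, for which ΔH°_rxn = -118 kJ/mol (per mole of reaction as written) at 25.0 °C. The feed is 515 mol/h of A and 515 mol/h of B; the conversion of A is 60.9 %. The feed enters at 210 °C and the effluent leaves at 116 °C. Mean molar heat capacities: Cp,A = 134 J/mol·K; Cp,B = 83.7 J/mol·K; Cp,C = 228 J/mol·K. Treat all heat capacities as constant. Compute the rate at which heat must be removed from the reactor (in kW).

Q_out = 13.1 kW

Extent of reaction ξ = 0.609 × 515 = 313.63 mol/h
Reaction term: ξ·ΔH°_rxn = 313.63 × -118 = -37009 kJ/h
Sensible, feed 210→25 °C: -20741 kJ/h
Outlet flows (mol/h): A 201.37, B 201.37, C 313.63
Sensible, products 25→116 °C: 10496 kJ/h
Q = ΔH = -47254 kJ/h = -13.126 kW
Heat removed = 13.126 kW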